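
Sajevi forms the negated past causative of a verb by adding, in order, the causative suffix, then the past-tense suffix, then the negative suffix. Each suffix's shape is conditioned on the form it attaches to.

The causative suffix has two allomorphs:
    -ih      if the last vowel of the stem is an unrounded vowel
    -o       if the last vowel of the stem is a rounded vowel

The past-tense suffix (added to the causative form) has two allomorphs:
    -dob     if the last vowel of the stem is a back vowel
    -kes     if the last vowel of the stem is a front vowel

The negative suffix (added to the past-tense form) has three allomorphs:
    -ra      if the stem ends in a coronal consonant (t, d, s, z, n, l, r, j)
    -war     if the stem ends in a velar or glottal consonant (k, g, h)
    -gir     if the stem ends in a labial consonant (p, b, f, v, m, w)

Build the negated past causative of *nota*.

*nota* — last vowel /a/ (an unrounded vowel) → -ih → *notaih*.
The causative form *notaih* — last vowel /i/ (a front vowel) → -kes → *notaihkes*.
The past-tense form *notaihkes*: final consonant = /s/, coronal → -ra → *notaihkesra*.

notaihkesra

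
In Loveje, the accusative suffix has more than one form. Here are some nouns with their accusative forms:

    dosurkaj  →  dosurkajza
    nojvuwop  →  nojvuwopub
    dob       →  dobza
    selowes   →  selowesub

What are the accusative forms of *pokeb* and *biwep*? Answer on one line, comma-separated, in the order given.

pokebza, biwepub

The suffix is conditioned by the final consonant: -ub when the stem ends in a voiceless consonant (*nojvuwop*, *selowes*); -za when the stem ends in a voiced consonant (*dosurkaj*, *dob*).
Since the final consonant of *pokeb* is /b/ (voiced), it takes -za, giving *pokebza*.
*biwep* — final consonant /p/ (voiceless) → -ub → *biwepub*.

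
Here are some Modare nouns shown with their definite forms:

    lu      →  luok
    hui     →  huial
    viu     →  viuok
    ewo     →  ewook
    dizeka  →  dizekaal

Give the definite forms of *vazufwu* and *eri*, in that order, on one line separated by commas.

The suffix is conditioned by the last vowel: -ok when the last vowel of the stem is a rounded vowel (*lu*, *viu*, *ewo*); -al when the last vowel of the stem is an unrounded vowel (*hui*, *dizeka*).
*vazufwu* — last vowel /u/ (a rounded vowel) → -ok → *vazufwuok*.
The last vowel of *eri* is /i/, which is an unrounded vowel, so the suffix is -al, giving *erial*.

vazufwuok, erial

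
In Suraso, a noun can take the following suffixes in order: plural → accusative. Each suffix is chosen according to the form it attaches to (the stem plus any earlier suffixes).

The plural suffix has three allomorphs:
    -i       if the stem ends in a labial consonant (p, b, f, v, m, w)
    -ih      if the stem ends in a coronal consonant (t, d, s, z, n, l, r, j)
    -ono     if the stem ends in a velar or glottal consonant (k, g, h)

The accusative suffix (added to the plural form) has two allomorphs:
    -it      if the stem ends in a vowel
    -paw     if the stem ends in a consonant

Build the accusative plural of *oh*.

ohonoit

Since the final consonant of *oh* is /h/ (velar/glottal), it takes -ono, giving *ohono*.
Since the final sound of the plural form *ohono* is /o/ (a vowel), it takes -it, giving *ohonoit*.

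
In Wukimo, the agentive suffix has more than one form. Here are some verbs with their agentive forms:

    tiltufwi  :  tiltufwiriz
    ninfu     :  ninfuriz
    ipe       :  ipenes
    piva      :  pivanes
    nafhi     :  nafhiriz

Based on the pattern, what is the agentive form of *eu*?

euriz

The pattern is height harmony: -riz when the last vowel of the stem is a high vowel (*tiltufwi*, *ninfu*, *nafhi*); -nes when the last vowel of the stem is a non-high vowel (*ipe*, *piva*).
The last vowel of *eu* is /u/, which is a high vowel, so the suffix is -riz, giving *euriz*.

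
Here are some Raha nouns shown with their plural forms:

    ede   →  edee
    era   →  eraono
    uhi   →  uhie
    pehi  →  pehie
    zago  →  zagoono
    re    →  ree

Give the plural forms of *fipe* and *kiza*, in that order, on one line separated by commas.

The alternation tracks the last vowel of the stem — -e when the last vowel of the stem is a front vowel (*ede*, *uhi*, *pehi*, *re*); -ono when the last vowel of the stem is a back vowel (*era*, *zago*).
*fipe* — last vowel /e/ (a front vowel) → -e → *fipee*.
*kiza*: last vowel = /a/, a back vowel → -ono → *kizaono*.

fipee, kizaono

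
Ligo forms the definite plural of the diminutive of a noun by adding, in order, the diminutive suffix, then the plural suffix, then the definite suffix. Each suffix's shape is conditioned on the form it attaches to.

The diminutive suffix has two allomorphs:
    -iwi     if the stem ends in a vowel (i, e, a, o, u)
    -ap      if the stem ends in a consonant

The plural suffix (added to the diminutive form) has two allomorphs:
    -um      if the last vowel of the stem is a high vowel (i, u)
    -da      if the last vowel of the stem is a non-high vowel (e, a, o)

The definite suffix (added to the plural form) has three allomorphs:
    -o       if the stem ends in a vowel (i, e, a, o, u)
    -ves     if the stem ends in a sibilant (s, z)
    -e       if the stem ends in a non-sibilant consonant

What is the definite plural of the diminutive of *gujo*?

gujoiwiume

*gujo* — final sound /o/ (a vowel) → -iwi → *gujoiwi*.
The last vowel of the diminutive form *gujoiwi* is /i/, which is a high vowel, so the plural suffix is -um, giving *gujoiwium*.
The plural form *gujoiwium* — final sound /m/ (a non-sibilant consonant) → -e → *gujoiwiume*.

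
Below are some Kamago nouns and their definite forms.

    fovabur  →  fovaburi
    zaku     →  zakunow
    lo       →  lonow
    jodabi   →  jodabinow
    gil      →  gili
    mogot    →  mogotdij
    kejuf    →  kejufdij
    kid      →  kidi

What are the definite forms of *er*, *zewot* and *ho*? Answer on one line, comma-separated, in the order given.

eri, zewotdij, honow

The pattern is voicing of the final sound: -dij when the stem ends in a voiceless consonant (*mogot*, *kejuf*); -i when the stem ends in a voiced consonant (*fovabur*, *gil*, *kid*); -now when the stem ends in a vowel (*zaku*, *lo*, *jodabi*).
*er* — final sound /r/ (a voiced consonant) → -i → *eri*.
The final sound of *zewot* is /t/, which is a voiceless consonant, so the suffix is -dij, giving *zewotdij*.
*ho* — final sound /o/ (a vowel) → -now → *honow*.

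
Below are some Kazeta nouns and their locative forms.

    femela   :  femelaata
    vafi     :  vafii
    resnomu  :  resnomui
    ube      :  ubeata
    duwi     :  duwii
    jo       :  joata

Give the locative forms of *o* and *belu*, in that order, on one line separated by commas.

The suffix is conditioned by the last vowel: -i when the last vowel of the stem is a high vowel (*vafi*, *resnomu*, *duwi*); -ata when the last vowel of the stem is a non-high vowel (*femela*, *ube*, *jo*).
*o* — last vowel /o/ (a non-high vowel) → -ata → *oata*.
*belu*: last vowel = /u/, a high vowel → -i → *belui*.

oata, belui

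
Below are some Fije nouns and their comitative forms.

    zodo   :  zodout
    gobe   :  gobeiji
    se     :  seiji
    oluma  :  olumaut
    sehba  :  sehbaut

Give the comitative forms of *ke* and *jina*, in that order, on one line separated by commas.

keiji, jinaut

The pattern is front/back vowel harmony: -iji when the last vowel of the stem is a front vowel (*gobe*, *se*); -ut when the last vowel of the stem is a back vowel (*zodo*, *oluma*, *sehba*).
Since the last vowel of *ke* is /e/ (a front vowel), it takes -iji, giving *keiji*.
The last vowel of *jina* is /a/, which is a back vowel, so the suffix is -ut, giving *jinaut*.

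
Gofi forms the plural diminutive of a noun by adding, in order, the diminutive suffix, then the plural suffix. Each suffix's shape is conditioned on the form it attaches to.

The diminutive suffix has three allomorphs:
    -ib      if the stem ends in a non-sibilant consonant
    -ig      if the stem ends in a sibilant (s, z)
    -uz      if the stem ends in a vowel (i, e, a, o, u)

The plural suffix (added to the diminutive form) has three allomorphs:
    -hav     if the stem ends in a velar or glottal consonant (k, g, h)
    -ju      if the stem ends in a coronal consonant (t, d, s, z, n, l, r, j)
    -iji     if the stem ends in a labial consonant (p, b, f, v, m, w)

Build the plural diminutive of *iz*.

izighav

Since the final sound of *iz* is /z/ (a sibilant), it takes -ig, giving *izig*.
The diminutive form *izig* — final consonant /g/ (velar/glottal) → -hav → *izighav*.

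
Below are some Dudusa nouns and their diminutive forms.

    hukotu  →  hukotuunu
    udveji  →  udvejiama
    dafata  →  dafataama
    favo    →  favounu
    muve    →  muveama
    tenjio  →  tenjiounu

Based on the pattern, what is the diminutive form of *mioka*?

The pattern is rounding harmony: -unu when the last vowel of the stem is a rounded vowel (*hukotu*, *favo*, *tenjio*); -ama when the last vowel of the stem is an unrounded vowel (*udveji*, *dafata*, *muve*).
*mioka*: last vowel = /a/, an unrounded vowel → -ama → *miokaama*.

miokaama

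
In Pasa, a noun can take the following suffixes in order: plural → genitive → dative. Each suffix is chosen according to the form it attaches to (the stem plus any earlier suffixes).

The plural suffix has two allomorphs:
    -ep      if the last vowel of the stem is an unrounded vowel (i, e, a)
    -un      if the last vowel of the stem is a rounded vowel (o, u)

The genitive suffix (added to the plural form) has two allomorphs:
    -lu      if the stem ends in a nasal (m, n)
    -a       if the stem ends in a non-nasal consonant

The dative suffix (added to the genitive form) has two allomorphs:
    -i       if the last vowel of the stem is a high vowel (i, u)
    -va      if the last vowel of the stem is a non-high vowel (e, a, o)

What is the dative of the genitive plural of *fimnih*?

fimnihepava

*fimnih*: last vowel = /i/, an unrounded vowel → -ep → *fimnihep*.
The plural form *fimnihep*: final consonant = /p/, non-nasal → -a → *fimnihepa*.
Since the last vowel of the genitive form *fimnihepa* is /a/ (a non-high vowel), it takes -va, giving *fimnihepava*.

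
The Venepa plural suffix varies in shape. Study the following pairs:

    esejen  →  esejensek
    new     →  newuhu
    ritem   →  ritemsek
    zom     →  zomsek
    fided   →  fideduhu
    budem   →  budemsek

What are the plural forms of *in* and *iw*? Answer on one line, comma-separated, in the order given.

The alternation tracks the final consonant of the stem — -sek when the stem ends in a nasal (*esejen*, *ritem*, *zom*, *budem*); -uhu when the stem ends in a non-nasal consonant (*new*, *fided*).
*in*: final consonant = /n/, a nasal → -sek → *insek*.
The final consonant of *iw* is /w/, which is non-nasal, so the suffix is -uhu, giving *iwuhu*.

insek, iwuhu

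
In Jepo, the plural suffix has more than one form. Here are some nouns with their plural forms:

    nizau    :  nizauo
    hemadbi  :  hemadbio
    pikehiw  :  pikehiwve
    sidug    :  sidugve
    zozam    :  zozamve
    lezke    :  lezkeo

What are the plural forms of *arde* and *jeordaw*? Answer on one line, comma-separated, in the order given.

The alternation tracks the final sound of the stem — -ve when the stem ends in a consonant (*pikehiw*, *sidug*, *zozam*); -o when the stem ends in a vowel (*nizau*, *hemadbi*, *lezke*).
The final sound of *arde* is /e/, which is a vowel, so the suffix is -o, giving *ardeo*.
Since the final sound of *jeordaw* is /w/ (a consonant), it takes -ve, giving *jeordawve*.

ardeo, jeordawve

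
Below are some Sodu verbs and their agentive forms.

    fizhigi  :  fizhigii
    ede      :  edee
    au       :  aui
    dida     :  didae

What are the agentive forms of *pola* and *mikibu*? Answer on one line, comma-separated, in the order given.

Looking at the last vowel of each stem: -i when the last vowel of the stem is a high vowel (*fizhigi*, *au*); -e when the last vowel of the stem is a non-high vowel (*ede*, *dida*).
Since the last vowel of *pola* is /a/ (a non-high vowel), it takes -e, giving *polae*.
*mikibu*: last vowel = /u/, a high vowel → -i → *mikibui*.

polae, mikibui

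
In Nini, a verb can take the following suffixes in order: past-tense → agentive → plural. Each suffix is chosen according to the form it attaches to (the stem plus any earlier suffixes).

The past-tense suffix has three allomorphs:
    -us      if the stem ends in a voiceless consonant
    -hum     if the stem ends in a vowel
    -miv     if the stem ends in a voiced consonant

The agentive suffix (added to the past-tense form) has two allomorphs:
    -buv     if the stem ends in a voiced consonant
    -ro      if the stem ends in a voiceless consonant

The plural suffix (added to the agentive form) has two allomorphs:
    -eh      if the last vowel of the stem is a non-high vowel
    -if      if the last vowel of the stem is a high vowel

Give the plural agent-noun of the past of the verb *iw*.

The final sound of *iw* is /w/, which is a voiced consonant, so the past-tense suffix is -miv, giving *iwmiv*.
The past-tense form *iwmiv*: final consonant = /v/, voiced → -buv → *iwmivbuv*.
The last vowel of the agentive form *iwmivbuv* is /u/, which is a high vowel, so the plural suffix is -if, giving *iwmivbuvif*.

iwmivbuvif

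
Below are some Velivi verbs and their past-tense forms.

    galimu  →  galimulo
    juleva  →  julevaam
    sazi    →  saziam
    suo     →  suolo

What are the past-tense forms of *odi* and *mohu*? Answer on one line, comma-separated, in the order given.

The alternation tracks the last vowel of the stem — -lo when the last vowel of the stem is a rounded vowel (*galimu*, *suo*); -am when the last vowel of the stem is an unrounded vowel (*juleva*, *sazi*).
Since the last vowel of *odi* is /i/ (an unrounded vowel), it takes -am, giving *odiam*.
The last vowel of *mohu* is /u/, which is a rounded vowel, so the suffix is -lo, giving *mohulo*.

odiam, mohulo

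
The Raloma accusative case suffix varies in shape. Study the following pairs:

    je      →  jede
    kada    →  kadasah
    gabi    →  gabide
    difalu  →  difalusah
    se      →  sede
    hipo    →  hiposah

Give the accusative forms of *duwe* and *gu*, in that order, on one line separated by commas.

The suffix is conditioned by the last vowel: -de when the last vowel of the stem is a front vowel (*je*, *gabi*, *se*); -sah when the last vowel of the stem is a back vowel (*kada*, *difalu*, *hipo*).
Since the last vowel of *duwe* is /e/ (a front vowel), it takes -de, giving *duwede*.
*gu* — last vowel /u/ (a back vowel) → -sah → *gusah*.

duwede, gusah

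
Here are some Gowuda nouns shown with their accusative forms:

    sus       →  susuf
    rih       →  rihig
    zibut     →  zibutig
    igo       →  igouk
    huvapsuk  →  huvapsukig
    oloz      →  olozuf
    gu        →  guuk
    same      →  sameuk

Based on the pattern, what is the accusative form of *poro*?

Looking at the final sound of each stem: -uf when the stem ends in a sibilant (*sus*, *oloz*); -ig when the stem ends in a non-sibilant consonant (*rih*, *zibut*, *huvapsuk*); -uk when the stem ends in a vowel (*igo*, *gu*, *same*).
*poro*: final sound = /o/, a vowel → -uk → *porouk*.

porouk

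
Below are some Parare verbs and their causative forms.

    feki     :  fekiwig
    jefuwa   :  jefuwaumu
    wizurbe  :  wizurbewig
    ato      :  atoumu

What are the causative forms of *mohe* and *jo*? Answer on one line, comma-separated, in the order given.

The suffix is conditioned by the last vowel: -wig when the last vowel of the stem is a front vowel (*feki*, *wizurbe*); -umu when the last vowel of the stem is a back vowel (*jefuwa*, *ato*).
The last vowel of *mohe* is /e/, which is a front vowel, so the suffix is -wig, giving *mohewig*.
The last vowel of *jo* is /o/, which is a back vowel, so the suffix is -umu, giving *joumu*.

mohewig, joumu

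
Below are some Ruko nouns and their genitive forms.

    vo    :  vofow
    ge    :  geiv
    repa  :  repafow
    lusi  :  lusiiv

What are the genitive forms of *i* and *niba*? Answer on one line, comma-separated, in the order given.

iiv, nibafow

The alternation tracks the last vowel of the stem — -iv when the last vowel of the stem is a front vowel (*ge*, *lusi*); -fow when the last vowel of the stem is a back vowel (*vo*, *repa*).
Since the last vowel of *i* is /i/ (a front vowel), it takes -iv, giving *iiv*.
*niba*: last vowel = /a/, a back vowel → -fow → *nibafow*.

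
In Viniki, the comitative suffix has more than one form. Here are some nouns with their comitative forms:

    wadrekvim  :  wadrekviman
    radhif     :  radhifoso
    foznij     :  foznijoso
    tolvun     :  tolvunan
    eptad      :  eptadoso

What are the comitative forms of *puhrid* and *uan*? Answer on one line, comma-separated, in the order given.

puhridoso, uanan

The alternation tracks the final consonant of the stem — -an when the stem ends in a nasal (*wadrekvim*, *tolvun*); -oso when the stem ends in a non-nasal consonant (*radhif*, *foznij*, *eptad*).
*puhrid* — final consonant /d/ (non-nasal) → -oso → *puhridoso*.
Since the final consonant of *uan* is /n/ (a nasal), it takes -an, giving *uanan*.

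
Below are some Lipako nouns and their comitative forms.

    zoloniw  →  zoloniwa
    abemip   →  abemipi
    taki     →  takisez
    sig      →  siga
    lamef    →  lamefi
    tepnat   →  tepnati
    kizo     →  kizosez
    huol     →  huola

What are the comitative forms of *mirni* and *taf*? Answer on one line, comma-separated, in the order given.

The suffix is conditioned by the final sound: -i when the stem ends in a voiceless consonant (*abemip*, *lamef*, *tepnat*); -a when the stem ends in a voiced consonant (*zoloniw*, *sig*, *huol*); -sez when the stem ends in a vowel (*taki*, *kizo*).
The final sound of *mirni* is /i/, which is a vowel, so the suffix is -sez, giving *mirnisez*.
The final sound of *taf* is /f/, which is a voiceless consonant, so the suffix is -i, giving *tafi*.

mirnisez, tafi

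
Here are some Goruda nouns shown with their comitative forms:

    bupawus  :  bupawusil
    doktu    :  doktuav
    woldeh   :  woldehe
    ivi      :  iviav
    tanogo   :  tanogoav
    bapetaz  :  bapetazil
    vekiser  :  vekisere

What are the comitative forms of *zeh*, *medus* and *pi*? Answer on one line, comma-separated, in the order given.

The alternation tracks the final sound of the stem — -il when the stem ends in a sibilant (*bupawus*, *bapetaz*); -e when the stem ends in a non-sibilant consonant (*woldeh*, *vekiser*); -av when the stem ends in a vowel (*doktu*, *ivi*, *tanogo*).
*zeh*: final sound = /h/, a non-sibilant consonant → -e → *zehe*.
Since the final sound of *medus* is /s/ (a sibilant), it takes -il, giving *medusil*.
Since the final sound of *pi* is /i/ (a vowel), it takes -av, giving *piav*.

zehe, medusil, piav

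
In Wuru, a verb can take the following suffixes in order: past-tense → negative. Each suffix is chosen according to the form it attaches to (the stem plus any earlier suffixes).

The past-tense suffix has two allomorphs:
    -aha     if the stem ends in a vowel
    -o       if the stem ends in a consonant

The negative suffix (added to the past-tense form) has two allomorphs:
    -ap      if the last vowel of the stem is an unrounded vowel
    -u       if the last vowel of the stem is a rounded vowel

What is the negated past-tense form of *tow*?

towou

*tow* — final sound /w/ (a consonant) → -o → *towo*.
The past-tense form *towo*: last vowel = /o/, a rounded vowel → -u → *towou*.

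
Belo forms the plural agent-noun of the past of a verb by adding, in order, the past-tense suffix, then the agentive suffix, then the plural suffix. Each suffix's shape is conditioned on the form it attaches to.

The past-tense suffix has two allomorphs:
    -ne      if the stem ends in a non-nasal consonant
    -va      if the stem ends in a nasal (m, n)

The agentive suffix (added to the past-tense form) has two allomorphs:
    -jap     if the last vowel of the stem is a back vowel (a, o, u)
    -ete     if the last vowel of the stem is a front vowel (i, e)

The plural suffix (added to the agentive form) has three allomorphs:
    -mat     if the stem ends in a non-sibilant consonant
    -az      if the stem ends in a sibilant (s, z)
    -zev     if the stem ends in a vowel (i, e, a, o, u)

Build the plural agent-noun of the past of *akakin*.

The final consonant of *akakin* is /n/, which is a nasal, so the past-tense suffix is -va, giving *akakinva*.
The last vowel of the past-tense form *akakinva* is /a/, which is a back vowel, so the agentive suffix is -jap, giving *akakinvajap*.
The final sound of the agentive form *akakinvajap* is /p/, which is a non-sibilant consonant, so the plural suffix is -mat, giving *akakinvajapmat*.

akakinvajapmat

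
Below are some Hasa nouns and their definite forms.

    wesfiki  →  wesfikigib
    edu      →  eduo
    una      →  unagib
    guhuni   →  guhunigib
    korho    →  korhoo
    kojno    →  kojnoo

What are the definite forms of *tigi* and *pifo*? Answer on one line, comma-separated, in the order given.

tigigib, pifoo

The suffix is conditioned by the last vowel: -o when the last vowel of the stem is a rounded vowel (*edu*, *korho*, *kojno*); -gib when the last vowel of the stem is an unrounded vowel (*wesfiki*, *una*, *guhuni*).
*tigi*: last vowel = /i/, an unrounded vowel → -gib → *tigigib*.
*pifo* — last vowel /o/ (a rounded vowel) → -o → *pifoo*.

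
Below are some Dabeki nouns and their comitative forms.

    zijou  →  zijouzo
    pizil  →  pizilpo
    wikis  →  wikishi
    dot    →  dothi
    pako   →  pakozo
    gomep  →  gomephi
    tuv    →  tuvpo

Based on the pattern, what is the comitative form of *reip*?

The pattern is voicing of the final sound: -hi when the stem ends in a voiceless consonant (*wikis*, *dot*, *gomep*); -po when the stem ends in a voiced consonant (*pizil*, *tuv*); -zo when the stem ends in a vowel (*zijou*, *pako*).
*reip*: final sound = /p/, a voiceless consonant → -hi → *reiphi*.

reiphi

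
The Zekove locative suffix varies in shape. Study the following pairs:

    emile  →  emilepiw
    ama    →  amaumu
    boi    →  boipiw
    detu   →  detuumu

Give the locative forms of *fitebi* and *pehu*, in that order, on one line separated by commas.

fitebipiw, pehuumu

The pattern is front/back vowel harmony: -piw when the last vowel of the stem is a front vowel (*emile*, *boi*); -umu when the last vowel of the stem is a back vowel (*ama*, *detu*).
*fitebi*: last vowel = /i/, a front vowel → -piw → *fitebipiw*.
*pehu*: last vowel = /u/, a back vowel → -umu → *pehuumu*.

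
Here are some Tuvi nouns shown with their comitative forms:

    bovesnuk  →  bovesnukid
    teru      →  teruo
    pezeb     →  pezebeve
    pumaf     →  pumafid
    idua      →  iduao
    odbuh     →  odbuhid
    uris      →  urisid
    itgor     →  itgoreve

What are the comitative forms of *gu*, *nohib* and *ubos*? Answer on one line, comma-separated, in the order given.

guo, nohibeve, ubosid

The alternation tracks the final sound of the stem — -id when the stem ends in a voiceless consonant (*bovesnuk*, *pumaf*, *odbuh*, *uris*); -eve when the stem ends in a voiced consonant (*pezeb*, *itgor*); -o when the stem ends in a vowel (*teru*, *idua*).
The final sound of *gu* is /u/, which is a vowel, so the suffix is -o, giving *guo*.
*nohib*: final sound = /b/, a voiced consonant → -eve → *nohibeve*.
*ubos* — final sound /s/ (a voiceless consonant) → -id → *ubosid*.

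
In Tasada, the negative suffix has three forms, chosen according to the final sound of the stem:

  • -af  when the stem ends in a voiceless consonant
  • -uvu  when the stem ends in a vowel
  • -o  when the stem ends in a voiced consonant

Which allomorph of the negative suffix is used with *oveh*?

*oveh*: final sound = /h/, a voiceless consonant → -af.

-af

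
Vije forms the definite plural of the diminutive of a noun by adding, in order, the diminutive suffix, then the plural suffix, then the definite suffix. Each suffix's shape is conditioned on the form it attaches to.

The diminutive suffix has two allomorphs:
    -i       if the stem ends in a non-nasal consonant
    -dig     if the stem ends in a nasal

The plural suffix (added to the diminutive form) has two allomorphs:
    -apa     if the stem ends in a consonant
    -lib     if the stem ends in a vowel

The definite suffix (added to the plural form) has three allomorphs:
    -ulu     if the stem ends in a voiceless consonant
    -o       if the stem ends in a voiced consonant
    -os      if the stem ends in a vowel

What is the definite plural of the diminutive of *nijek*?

*nijek*: final consonant = /k/, non-nasal → -i → *nijeki*.
The diminutive form *nijeki* — final sound /i/ (a vowel) → -lib → *nijekilib*.
The final sound of the plural form *nijekilib* is /b/, which is a voiced consonant, so the definite suffix is -o, giving *nijekilibo*.

nijekilibo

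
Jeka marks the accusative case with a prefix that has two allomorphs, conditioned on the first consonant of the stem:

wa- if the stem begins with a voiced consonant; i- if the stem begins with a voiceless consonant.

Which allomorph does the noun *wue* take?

wa-

*wue*: first consonant = /w/, voiced → wa-.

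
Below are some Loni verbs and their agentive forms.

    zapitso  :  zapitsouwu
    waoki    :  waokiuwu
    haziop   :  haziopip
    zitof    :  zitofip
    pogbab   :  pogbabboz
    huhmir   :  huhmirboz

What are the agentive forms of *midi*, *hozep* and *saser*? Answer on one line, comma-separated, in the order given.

The alternation tracks the final sound of the stem — -ip when the stem ends in a voiceless consonant (*haziop*, *zitof*); -boz when the stem ends in a voiced consonant (*pogbab*, *huhmir*); -uwu when the stem ends in a vowel (*zapitso*, *waoki*).
Since the final sound of *midi* is /i/ (a vowel), it takes -uwu, giving *midiuwu*.
The final sound of *hozep* is /p/, which is a voiceless consonant, so the suffix is -ip, giving *hozepip*.
*saser* — final sound /r/ (a voiced consonant) → -boz → *saserboz*.

midiuwu, hozepip, saserboz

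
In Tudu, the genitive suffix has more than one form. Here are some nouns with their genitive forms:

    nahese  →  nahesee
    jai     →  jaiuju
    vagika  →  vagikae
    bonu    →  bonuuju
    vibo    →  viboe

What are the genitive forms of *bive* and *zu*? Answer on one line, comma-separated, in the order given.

Looking at the last vowel of each stem: -uju when the last vowel of the stem is a high vowel (*jai*, *bonu*); -e when the last vowel of the stem is a non-high vowel (*nahese*, *vagika*, *vibo*).
*bive* — last vowel /e/ (a non-high vowel) → -e → *bivee*.
*zu*: last vowel = /u/, a high vowel → -uju → *zuuju*.

bivee, zuuju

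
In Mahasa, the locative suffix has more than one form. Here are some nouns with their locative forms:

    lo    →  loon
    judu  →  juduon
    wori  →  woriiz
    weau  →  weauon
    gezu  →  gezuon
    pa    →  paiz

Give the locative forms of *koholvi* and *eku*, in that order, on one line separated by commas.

koholviiz, ekuon

Looking at the last vowel of each stem: -on when the last vowel of the stem is a rounded vowel (*lo*, *judu*, *weau*, *gezu*); -iz when the last vowel of the stem is an unrounded vowel (*wori*, *pa*).
*koholvi* — last vowel /i/ (an unrounded vowel) → -iz → *koholviiz*.
*eku*: last vowel = /u/, a rounded vowel → -on → *ekuon*.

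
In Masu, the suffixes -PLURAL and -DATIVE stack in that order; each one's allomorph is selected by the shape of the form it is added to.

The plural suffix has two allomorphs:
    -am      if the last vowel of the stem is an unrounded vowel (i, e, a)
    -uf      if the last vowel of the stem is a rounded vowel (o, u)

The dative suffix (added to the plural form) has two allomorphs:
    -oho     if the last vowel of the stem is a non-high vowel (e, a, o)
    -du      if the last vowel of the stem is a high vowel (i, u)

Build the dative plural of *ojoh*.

ojohufdu

Since the last vowel of *ojoh* is /o/ (a rounded vowel), it takes -uf, giving *ojohuf*.
The plural form *ojohuf* — last vowel /u/ (a high vowel) → -du → *ojohufdu*.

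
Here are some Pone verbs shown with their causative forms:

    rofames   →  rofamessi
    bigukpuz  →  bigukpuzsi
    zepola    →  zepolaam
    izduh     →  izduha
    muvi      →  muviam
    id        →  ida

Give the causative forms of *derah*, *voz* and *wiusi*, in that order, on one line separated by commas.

deraha, vozsi, wiusiam

The pattern is sibilance of the final sound: -si when the stem ends in a sibilant (*rofames*, *bigukpuz*); -a when the stem ends in a non-sibilant consonant (*izduh*, *id*); -am when the stem ends in a vowel (*zepola*, *muvi*).
*derah* — final sound /h/ (a non-sibilant consonant) → -a → *deraha*.
*voz* — final sound /z/ (a sibilant) → -si → *vozsi*.
Since the final sound of *wiusi* is /i/ (a vowel), it takes -am, giving *wiusiam*.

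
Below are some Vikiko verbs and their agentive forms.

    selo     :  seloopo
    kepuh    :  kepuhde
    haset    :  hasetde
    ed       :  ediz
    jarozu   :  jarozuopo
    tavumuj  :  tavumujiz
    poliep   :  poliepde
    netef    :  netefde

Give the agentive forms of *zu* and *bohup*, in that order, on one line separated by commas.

The suffix is conditioned by the final sound: -de when the stem ends in a voiceless consonant (*kepuh*, *haset*, *poliep*, *netef*); -iz when the stem ends in a voiced consonant (*ed*, *tavumuj*); -opo when the stem ends in a vowel (*selo*, *jarozu*).
*zu*: final sound = /u/, a vowel → -opo → *zuopo*.
*bohup* — final sound /p/ (a voiceless consonant) → -de → *bohupde*.

zuopo, bohupde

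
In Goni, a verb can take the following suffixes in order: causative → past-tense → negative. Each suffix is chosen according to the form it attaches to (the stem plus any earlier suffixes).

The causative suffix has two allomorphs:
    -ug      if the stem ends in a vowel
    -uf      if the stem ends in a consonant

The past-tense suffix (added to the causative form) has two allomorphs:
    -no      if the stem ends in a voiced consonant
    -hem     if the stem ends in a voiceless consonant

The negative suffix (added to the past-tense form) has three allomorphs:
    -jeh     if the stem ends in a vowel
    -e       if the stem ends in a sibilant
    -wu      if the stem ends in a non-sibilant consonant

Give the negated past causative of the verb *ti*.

*ti*: final sound = /i/, a vowel → -ug → *tiug*.
The final consonant of the causative form *tiug* is /g/, which is voiced, so the past-tense suffix is -no, giving *tiugno*.
The past-tense form *tiugno*: final sound = /o/, a vowel → -jeh → *tiugnojeh*.

tiugnojeh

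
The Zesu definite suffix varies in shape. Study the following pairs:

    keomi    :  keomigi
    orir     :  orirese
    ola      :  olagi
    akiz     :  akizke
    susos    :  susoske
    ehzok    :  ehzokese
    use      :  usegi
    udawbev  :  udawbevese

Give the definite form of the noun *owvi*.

owvigi

The alternation tracks the final sound of the stem — -ke when the stem ends in a sibilant (*akiz*, *susos*); -ese when the stem ends in a non-sibilant consonant (*orir*, *ehzok*, *udawbev*); -gi when the stem ends in a vowel (*keomi*, *ola*, *use*).
The final sound of *owvi* is /i/, which is a vowel, so the suffix is -gi, giving *owvigi*.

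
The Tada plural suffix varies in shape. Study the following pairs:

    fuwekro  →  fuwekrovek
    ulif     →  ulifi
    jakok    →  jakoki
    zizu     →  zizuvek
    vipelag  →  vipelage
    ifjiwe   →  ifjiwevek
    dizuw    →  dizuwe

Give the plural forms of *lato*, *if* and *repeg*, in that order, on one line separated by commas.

latovek, ifi, repege

The suffix is conditioned by the final sound: -i when the stem ends in a voiceless consonant (*ulif*, *jakok*); -e when the stem ends in a voiced consonant (*vipelag*, *dizuw*); -vek when the stem ends in a vowel (*fuwekro*, *zizu*, *ifjiwe*).
*lato*: final sound = /o/, a vowel → -vek → *latovek*.
*if* — final sound /f/ (a voiceless consonant) → -i → *ifi*.
Since the final sound of *repeg* is /g/ (a voiced consonant), it takes -e, giving *repege*.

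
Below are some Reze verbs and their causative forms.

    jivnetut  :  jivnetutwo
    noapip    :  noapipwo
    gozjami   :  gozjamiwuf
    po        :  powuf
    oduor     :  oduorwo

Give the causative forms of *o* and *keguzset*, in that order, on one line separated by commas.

owuf, keguzsetwo

The alternation tracks the final sound of the stem — -wo when the stem ends in a consonant (*jivnetut*, *noapip*, *oduor*); -wuf when the stem ends in a vowel (*gozjami*, *po*).
*o*: final sound = /o/, a vowel → -wuf → *owuf*.
Since the final sound of *keguzset* is /t/ (a consonant), it takes -wo, giving *keguzsetwo*.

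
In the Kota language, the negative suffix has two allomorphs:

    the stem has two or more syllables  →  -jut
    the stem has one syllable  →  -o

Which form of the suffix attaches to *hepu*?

-jut

With 2 syllables, *hepu* takes -jut.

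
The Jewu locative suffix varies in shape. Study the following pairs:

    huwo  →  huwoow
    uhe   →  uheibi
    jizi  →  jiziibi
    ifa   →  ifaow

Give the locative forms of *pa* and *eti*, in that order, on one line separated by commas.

The alternation tracks the last vowel of the stem — -ibi when the last vowel of the stem is a front vowel (*uhe*, *jizi*); -ow when the last vowel of the stem is a back vowel (*huwo*, *ifa*).
*pa* — last vowel /a/ (a back vowel) → -ow → *paow*.
*eti*: last vowel = /i/, a front vowel → -ibi → *etiibi*.

paow, etiibi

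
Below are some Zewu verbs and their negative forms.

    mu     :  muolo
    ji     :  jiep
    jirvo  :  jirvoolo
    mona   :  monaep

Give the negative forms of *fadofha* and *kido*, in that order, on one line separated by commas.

The suffix is conditioned by the last vowel: -olo when the last vowel of the stem is a rounded vowel (*mu*, *jirvo*); -ep when the last vowel of the stem is an unrounded vowel (*ji*, *mona*).
The last vowel of *fadofha* is /a/, which is an unrounded vowel, so the suffix is -ep, giving *fadofhaep*.
The last vowel of *kido* is /o/, which is a rounded vowel, so the suffix is -olo, giving *kidoolo*.

fadofhaep, kidoolo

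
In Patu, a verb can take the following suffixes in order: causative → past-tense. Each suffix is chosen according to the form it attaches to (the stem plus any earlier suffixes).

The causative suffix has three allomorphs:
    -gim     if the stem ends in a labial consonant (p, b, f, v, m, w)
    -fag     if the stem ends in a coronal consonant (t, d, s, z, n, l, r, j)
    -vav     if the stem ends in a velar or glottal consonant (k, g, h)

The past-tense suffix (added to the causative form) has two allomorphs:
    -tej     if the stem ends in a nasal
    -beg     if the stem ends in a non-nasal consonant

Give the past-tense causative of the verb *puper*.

puperfagbeg

The final consonant of *puper* is /r/, which is coronal, so the causative suffix is -fag, giving *puperfag*.
Since the final consonant of the causative form *puperfag* is /g/ (non-nasal), it takes -beg, giving *puperfagbeg*.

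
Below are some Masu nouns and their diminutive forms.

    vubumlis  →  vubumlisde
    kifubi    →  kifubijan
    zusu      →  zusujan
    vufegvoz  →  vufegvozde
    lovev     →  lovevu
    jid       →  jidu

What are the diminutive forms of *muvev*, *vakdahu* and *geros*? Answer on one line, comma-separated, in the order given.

The alternation tracks the final sound of the stem — -de when the stem ends in a sibilant (*vubumlis*, *vufegvoz*); -u when the stem ends in a non-sibilant consonant (*lovev*, *jid*); -jan when the stem ends in a vowel (*kifubi*, *zusu*).
*muvev*: final sound = /v/, a non-sibilant consonant → -u → *muvevu*.
*vakdahu* — final sound /u/ (a vowel) → -jan → *vakdahujan*.
The final sound of *geros* is /s/, which is a sibilant, so the suffix is -de, giving *gerosde*.

muvevu, vakdahujan, gerosde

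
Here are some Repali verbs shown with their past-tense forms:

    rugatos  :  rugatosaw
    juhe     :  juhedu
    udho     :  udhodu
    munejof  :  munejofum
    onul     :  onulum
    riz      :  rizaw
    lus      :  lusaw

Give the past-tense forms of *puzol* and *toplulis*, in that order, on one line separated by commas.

puzolum, toplulisaw

The suffix is conditioned by the final sound: -aw when the stem ends in a sibilant (*rugatos*, *riz*, *lus*); -um when the stem ends in a non-sibilant consonant (*munejof*, *onul*); -du when the stem ends in a vowel (*juhe*, *udho*).
*puzol*: final sound = /l/, a non-sibilant consonant → -um → *puzolum*.
The final sound of *toplulis* is /s/, which is a sibilant, so the suffix is -aw, giving *toplulisaw*.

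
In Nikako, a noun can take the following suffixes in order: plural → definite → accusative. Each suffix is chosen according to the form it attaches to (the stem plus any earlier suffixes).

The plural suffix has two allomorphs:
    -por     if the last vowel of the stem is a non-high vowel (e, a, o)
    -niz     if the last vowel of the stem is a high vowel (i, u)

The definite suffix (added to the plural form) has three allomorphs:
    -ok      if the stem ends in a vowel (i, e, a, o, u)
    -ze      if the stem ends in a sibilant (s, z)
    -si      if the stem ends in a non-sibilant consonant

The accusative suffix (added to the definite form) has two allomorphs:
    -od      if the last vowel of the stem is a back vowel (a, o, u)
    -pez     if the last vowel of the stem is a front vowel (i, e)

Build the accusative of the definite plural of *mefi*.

Since the last vowel of *mefi* is /i/ (a high vowel), it takes -niz, giving *mefiniz*.
The final sound of the plural form *mefiniz* is /z/, which is a sibilant, so the definite suffix is -ze, giving *mefinizze*.
The definite form *mefinizze* — last vowel /e/ (a front vowel) → -pez → *mefinizzepez*.

mefinizzepez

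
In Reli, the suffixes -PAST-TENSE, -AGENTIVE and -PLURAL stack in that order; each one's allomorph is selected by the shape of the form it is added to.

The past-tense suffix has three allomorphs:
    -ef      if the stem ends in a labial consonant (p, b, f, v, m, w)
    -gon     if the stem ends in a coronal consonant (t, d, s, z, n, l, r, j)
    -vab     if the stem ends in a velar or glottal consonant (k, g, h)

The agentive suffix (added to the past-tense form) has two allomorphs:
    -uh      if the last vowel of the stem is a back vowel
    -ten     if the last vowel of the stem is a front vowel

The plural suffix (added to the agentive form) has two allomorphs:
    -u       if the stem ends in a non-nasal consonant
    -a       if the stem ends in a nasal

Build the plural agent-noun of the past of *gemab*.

*gemab*: final consonant = /b/, labial → -ef → *gemabef*.
The past-tense form *gemabef*: last vowel = /e/, a front vowel → -ten → *gemabeften*.
The agentive form *gemabeften* — final consonant /n/ (a nasal) → -a → *gemabeftena*.

gemabeftena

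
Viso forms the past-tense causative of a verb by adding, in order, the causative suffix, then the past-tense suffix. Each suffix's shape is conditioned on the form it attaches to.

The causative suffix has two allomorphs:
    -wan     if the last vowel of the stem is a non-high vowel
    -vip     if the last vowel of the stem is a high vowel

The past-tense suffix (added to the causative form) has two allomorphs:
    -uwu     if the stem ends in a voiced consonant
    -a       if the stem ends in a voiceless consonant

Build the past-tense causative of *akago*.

The last vowel of *akago* is /o/, which is a non-high vowel, so the causative suffix is -wan, giving *akagowan*.
The causative form *akagowan*: final consonant = /n/, voiced → -uwu → *akagowanuwu*.

akagowanuwu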